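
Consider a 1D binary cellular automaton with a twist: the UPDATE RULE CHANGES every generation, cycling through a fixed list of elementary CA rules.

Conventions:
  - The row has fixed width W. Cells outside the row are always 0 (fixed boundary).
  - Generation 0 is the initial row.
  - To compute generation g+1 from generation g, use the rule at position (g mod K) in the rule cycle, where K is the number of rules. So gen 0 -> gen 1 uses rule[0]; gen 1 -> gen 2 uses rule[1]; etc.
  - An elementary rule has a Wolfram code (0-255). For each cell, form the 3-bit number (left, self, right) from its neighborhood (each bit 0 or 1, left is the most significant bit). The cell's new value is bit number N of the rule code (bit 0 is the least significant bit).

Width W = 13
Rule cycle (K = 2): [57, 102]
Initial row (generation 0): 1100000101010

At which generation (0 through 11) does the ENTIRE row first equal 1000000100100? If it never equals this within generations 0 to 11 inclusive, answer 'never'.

Gen 0: 1100000101010
Gen 1 (rule 57): 1011110010101
Gen 2 (rule 102): 1100010111111
Gen 3 (rule 57): 1011001100000
Gen 4 (rule 102): 1101010100000
Gen 5 (rule 57): 1010101011111
Gen 6 (rule 102): 1111111100001
Gen 7 (rule 57): 1000000011100
Gen 8 (rule 102): 1000000100100
Gen 9 (rule 57): 0111110010011
Gen 10 (rule 102): 1000010110101
Gen 11 (rule 57): 0111001101010

Answer: 8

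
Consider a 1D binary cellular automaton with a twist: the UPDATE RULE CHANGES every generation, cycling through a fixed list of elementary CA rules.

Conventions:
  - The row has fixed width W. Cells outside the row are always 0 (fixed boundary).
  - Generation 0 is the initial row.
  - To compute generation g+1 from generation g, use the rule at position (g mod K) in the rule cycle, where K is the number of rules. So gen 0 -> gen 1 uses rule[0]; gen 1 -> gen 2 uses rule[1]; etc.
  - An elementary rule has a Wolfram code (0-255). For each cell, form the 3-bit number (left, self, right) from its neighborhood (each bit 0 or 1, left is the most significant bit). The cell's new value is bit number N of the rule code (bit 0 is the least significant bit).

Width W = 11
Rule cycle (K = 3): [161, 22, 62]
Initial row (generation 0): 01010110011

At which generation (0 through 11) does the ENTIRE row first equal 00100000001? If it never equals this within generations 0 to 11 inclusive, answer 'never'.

Gen 0: 01010110011
Gen 1 (rule 161): 00101000000
Gen 2 (rule 22): 01101100000
Gen 3 (rule 62): 11011010000
Gen 4 (rule 161): 00100100111
Gen 5 (rule 22): 01111111000
Gen 6 (rule 62): 11000000100
Gen 7 (rule 161): 00011110001
Gen 8 (rule 22): 00100001011
Gen 9 (rule 62): 01110011110
Gen 10 (rule 161): 00100001100
Gen 11 (rule 22): 01110010010

Answer: never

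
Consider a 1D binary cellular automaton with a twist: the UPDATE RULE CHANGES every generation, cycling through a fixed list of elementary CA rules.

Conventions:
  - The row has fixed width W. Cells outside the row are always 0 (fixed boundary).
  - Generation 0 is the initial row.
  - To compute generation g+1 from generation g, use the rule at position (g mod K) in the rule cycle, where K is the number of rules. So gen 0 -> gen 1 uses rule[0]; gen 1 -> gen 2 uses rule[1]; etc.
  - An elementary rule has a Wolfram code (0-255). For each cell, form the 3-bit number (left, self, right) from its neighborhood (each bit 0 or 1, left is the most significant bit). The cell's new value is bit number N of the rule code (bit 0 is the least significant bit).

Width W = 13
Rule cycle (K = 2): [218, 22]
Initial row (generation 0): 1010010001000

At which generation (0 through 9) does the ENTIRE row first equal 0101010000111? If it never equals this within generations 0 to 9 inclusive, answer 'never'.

Gen 0: 1010010001000
Gen 1 (rule 218): 0001101010100
Gen 2 (rule 22): 0010001010110
Gen 3 (rule 218): 0101010000111
Gen 4 (rule 22): 1101011001000
Gen 5 (rule 218): 1100011110100
Gen 6 (rule 22): 0010100000110
Gen 7 (rule 218): 0100010001111
Gen 8 (rule 22): 1110111010000
Gen 9 (rule 218): 1110111001000

Answer: 3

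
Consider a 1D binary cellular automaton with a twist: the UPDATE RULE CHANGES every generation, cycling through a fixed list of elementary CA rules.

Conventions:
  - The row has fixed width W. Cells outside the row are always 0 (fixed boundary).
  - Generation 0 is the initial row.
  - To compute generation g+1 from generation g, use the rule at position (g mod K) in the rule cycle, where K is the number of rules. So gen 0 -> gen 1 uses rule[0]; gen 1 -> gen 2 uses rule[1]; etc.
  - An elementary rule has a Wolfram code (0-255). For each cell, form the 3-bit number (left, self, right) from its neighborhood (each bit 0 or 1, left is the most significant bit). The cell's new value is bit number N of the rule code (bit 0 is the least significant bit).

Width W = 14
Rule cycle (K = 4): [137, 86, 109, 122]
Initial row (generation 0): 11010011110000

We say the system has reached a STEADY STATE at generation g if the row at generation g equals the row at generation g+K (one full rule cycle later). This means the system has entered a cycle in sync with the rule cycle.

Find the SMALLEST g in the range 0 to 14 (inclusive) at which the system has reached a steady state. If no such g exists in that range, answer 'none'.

Answer: none

Derivation:
Gen 0: 11010011110000
Gen 1 (rule 137): 10000011100111
Gen 2 (rule 86): 11000100111001
Gen 3 (rule 109): 11010100101001
Gen 4 (rule 122): 11101011010110
Gen 5 (rule 137): 11000010000100
Gen 6 (rule 86): 01100111001110
Gen 7 (rule 109): 01100101001010
Gen 8 (rule 122): 11111010110101
Gen 9 (rule 137): 11110000100000
Gen 10 (rule 86): 00011001110000
Gen 11 (rule 109): 11011001010111
Gen 12 (rule 122): 11111110101101
Gen 13 (rule 137): 11111100001000
Gen 14 (rule 86): 00000110011100
Gen 15 (rule 109): 11110110010101
Gen 16 (rule 122): 10011111101010
Gen 17 (rule 137): 00011111000000
Gen 18 (rule 86): 00100001100000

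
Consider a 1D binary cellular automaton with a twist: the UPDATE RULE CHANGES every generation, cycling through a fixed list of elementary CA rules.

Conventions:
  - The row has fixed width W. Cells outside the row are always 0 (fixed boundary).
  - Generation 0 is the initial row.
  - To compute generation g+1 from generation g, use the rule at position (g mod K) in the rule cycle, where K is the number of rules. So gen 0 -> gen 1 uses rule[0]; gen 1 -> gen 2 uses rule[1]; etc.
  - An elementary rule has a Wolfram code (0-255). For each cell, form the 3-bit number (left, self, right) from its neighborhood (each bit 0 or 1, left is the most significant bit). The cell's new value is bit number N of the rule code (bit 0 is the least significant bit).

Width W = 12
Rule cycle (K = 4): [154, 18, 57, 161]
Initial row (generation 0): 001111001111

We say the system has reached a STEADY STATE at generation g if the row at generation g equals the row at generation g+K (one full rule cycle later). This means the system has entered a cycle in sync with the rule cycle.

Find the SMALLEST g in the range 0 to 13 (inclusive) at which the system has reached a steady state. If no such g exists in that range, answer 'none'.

Gen 0: 001111001111
Gen 1 (rule 154): 011110111110
Gen 2 (rule 18): 100000000001
Gen 3 (rule 57): 011111111100
Gen 4 (rule 161): 001111111001
Gen 5 (rule 154): 011111110110
Gen 6 (rule 18): 100000000001
Gen 7 (rule 57): 011111111100
Gen 8 (rule 161): 001111111001
Gen 9 (rule 154): 011111110110
Gen 10 (rule 18): 100000000001
Gen 11 (rule 57): 011111111100
Gen 12 (rule 161): 001111111001
Gen 13 (rule 154): 011111110110
Gen 14 (rule 18): 100000000001
Gen 15 (rule 57): 011111111100
Gen 16 (rule 161): 001111111001
Gen 17 (rule 154): 011111110110

Answer: 2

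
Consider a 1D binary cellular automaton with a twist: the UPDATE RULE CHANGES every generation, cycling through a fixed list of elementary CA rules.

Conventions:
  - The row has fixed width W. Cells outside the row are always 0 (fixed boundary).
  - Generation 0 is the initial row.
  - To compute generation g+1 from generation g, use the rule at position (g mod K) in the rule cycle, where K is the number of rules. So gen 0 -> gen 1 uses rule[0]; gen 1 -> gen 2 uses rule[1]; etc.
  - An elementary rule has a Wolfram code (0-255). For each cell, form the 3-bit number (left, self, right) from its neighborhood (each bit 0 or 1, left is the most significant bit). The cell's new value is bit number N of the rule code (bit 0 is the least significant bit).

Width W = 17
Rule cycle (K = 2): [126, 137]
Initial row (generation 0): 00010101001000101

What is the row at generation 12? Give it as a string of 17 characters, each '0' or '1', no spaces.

Answer: 11111001011111110

Derivation:
Gen 0: 00010101001000101
Gen 1 (rule 126): 00111111111101111
Gen 2 (rule 137): 10111111111001110
Gen 3 (rule 126): 11100000001111011
Gen 4 (rule 137): 11001111101110010
Gen 5 (rule 126): 11111000111011111
Gen 6 (rule 137): 11110010110011110
Gen 7 (rule 126): 10011111111110011
Gen 8 (rule 137): 00011111111100010
Gen 9 (rule 126): 00110000000110111
Gen 10 (rule 137): 10100111110100110
Gen 11 (rule 126): 11111100011111111
Gen 12 (rule 137): 11111001011111110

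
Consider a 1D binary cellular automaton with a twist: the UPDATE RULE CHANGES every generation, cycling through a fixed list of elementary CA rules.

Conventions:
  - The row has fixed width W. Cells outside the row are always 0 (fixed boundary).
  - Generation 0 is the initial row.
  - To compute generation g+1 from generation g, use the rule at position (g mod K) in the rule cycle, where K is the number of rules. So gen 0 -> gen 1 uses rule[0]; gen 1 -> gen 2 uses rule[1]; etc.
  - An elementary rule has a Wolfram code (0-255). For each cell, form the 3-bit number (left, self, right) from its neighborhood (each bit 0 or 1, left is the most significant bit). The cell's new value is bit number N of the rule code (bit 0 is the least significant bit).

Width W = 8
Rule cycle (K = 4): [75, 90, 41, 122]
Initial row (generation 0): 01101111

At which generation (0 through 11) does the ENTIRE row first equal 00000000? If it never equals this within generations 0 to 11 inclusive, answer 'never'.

Gen 0: 01101111
Gen 1 (rule 75): 11101001
Gen 2 (rule 90): 10100110
Gen 3 (rule 41): 01000100
Gen 4 (rule 122): 10101010
Gen 5 (rule 75): 00000000
Gen 6 (rule 90): 00000000
Gen 7 (rule 41): 11111111
Gen 8 (rule 122): 10000001
Gen 9 (rule 75): 00111110
Gen 10 (rule 90): 01100011
Gen 11 (rule 41): 01001010

Answer: 5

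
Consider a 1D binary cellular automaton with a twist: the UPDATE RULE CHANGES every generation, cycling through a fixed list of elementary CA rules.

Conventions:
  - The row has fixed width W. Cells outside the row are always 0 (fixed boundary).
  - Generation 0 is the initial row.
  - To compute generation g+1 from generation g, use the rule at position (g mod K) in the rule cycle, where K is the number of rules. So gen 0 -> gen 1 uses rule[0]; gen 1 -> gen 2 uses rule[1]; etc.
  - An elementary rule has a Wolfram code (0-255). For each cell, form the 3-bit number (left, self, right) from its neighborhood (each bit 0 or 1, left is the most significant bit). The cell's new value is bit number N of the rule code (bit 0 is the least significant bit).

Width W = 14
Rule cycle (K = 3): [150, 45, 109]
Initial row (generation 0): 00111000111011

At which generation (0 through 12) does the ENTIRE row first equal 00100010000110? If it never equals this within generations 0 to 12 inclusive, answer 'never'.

Gen 0: 00111000111011
Gen 1 (rule 150): 01010101010000
Gen 2 (rule 45): 01111111110111
Gen 3 (rule 109): 01000000011101
Gen 4 (rule 150): 11100000101001
Gen 5 (rule 45): 10001110111001
Gen 6 (rule 109): 10101011101001
Gen 7 (rule 150): 10101001001111
Gen 8 (rule 45): 11111001001000
Gen 9 (rule 109): 10001001001011
Gen 10 (rule 150): 11011111111000
Gen 11 (rule 45): 10110000000011
Gen 12 (rule 109): 11110111111011

Answer: never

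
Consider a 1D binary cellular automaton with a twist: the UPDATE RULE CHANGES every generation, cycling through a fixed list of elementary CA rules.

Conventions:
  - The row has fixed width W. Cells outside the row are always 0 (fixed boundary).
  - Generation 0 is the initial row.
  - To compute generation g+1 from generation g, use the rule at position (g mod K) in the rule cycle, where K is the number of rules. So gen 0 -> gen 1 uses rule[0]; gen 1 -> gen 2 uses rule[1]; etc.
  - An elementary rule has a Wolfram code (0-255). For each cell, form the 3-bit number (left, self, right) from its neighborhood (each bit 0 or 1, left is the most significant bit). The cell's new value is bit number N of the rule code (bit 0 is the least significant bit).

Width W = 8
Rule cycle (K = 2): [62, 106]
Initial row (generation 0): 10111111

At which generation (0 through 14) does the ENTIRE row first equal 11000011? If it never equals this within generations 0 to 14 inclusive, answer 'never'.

Gen 0: 10111111
Gen 1 (rule 62): 11100000
Gen 2 (rule 106): 10100000
Gen 3 (rule 62): 11110000
Gen 4 (rule 106): 10010000
Gen 5 (rule 62): 11111000
Gen 6 (rule 106): 10001000
Gen 7 (rule 62): 11011100
Gen 8 (rule 106): 11110100
Gen 9 (rule 62): 10001110
Gen 10 (rule 106): 00011010
Gen 11 (rule 62): 00110111
Gen 12 (rule 106): 01111101
Gen 13 (rule 62): 11000011
Gen 14 (rule 106): 11000111

Answer: 13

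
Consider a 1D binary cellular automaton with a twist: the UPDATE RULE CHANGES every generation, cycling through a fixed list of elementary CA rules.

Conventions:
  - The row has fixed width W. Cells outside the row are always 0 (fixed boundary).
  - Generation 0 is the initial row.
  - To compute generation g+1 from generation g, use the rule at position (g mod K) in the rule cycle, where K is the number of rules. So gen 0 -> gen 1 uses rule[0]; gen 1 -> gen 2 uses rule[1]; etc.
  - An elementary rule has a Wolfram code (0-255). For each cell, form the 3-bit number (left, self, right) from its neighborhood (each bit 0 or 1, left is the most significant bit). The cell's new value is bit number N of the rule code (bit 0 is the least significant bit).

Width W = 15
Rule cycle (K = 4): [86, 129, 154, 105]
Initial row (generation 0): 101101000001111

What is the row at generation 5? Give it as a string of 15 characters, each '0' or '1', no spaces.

Gen 0: 101101000001111
Gen 1 (rule 86): 100101100010001
Gen 2 (rule 129): 000000001000100
Gen 3 (rule 154): 000000010101010
Gen 4 (rule 105): 111111001010100
Gen 5 (rule 86): 000001111010110

Answer: 000001111010110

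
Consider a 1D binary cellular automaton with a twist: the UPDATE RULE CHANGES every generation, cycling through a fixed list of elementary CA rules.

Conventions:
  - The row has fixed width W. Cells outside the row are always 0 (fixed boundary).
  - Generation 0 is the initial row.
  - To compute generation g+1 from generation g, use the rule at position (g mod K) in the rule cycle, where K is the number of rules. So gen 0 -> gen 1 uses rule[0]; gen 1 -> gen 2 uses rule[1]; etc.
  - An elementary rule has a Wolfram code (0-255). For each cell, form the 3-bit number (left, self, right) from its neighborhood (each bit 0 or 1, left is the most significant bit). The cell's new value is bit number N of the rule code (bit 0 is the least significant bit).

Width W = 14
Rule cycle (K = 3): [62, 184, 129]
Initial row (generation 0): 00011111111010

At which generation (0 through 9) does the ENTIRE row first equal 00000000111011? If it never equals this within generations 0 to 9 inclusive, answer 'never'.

Gen 0: 00011111111010
Gen 1 (rule 62): 00110000000111
Gen 2 (rule 184): 00101000000110
Gen 3 (rule 129): 10000011110000
Gen 4 (rule 62): 11000110001000
Gen 5 (rule 184): 10100101000100
Gen 6 (rule 129): 00000000010001
Gen 7 (rule 62): 00000000111011
Gen 8 (rule 184): 00000000110110
Gen 9 (rule 129): 11111110000000

Answer: 7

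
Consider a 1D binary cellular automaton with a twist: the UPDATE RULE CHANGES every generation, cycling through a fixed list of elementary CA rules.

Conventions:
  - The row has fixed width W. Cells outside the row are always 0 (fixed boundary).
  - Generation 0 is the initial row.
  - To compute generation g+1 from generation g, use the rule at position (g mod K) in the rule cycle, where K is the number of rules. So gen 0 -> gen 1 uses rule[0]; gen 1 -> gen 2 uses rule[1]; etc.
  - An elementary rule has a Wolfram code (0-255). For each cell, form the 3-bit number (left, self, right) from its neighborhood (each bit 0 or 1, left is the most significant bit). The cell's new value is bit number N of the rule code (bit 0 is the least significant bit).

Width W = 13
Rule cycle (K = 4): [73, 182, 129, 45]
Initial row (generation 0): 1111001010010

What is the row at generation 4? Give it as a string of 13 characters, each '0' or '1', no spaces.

Answer: 0100001000000

Derivation:
Gen 0: 1111001010010
Gen 1 (rule 73): 1001000000000
Gen 2 (rule 182): 1111100000000
Gen 3 (rule 129): 0111001111111
Gen 4 (rule 45): 0100001000000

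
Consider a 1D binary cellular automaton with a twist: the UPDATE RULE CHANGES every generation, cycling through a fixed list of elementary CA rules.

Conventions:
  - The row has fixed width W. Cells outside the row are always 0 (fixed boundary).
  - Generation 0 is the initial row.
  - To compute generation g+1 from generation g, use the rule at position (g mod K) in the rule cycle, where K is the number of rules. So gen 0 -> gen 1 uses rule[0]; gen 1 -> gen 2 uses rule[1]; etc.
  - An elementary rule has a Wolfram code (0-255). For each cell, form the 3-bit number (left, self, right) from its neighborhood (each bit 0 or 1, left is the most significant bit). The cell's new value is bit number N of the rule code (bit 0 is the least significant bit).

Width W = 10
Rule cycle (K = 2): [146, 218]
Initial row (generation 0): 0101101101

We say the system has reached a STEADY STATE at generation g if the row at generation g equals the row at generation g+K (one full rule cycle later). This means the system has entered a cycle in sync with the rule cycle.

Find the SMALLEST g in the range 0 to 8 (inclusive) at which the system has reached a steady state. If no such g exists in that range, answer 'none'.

Gen 0: 0101101101
Gen 1 (rule 146): 1000000000
Gen 2 (rule 218): 0100000000
Gen 3 (rule 146): 1010000000
Gen 4 (rule 218): 0001000000
Gen 5 (rule 146): 0010100000
Gen 6 (rule 218): 0100010000
Gen 7 (rule 146): 1010101000
Gen 8 (rule 218): 0000000100
Gen 9 (rule 146): 0000001010
Gen 10 (rule 218): 0000010001

Answer: none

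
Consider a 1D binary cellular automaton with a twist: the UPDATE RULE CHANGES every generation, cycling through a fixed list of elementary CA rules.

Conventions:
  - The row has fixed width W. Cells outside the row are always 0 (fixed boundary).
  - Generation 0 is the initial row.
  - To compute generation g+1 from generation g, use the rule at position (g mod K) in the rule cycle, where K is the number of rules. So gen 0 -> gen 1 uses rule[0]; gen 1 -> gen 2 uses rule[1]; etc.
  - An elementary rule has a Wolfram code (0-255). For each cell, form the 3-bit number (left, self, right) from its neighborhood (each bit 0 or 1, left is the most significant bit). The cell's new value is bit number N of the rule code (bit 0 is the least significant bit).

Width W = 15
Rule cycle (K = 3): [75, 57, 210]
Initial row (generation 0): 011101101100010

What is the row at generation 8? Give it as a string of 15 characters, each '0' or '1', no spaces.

Gen 0: 011101101100010
Gen 1 (rule 75): 110101101101100
Gen 2 (rule 57): 101011011011011
Gen 3 (rule 210): 000001001001001
Gen 4 (rule 75): 111110010010010
Gen 5 (rule 57): 100001001001001
Gen 6 (rule 210): 010010110110110
Gen 7 (rule 75): 100100110110110
Gen 8 (rule 57): 010010101101101

Answer: 010010101101101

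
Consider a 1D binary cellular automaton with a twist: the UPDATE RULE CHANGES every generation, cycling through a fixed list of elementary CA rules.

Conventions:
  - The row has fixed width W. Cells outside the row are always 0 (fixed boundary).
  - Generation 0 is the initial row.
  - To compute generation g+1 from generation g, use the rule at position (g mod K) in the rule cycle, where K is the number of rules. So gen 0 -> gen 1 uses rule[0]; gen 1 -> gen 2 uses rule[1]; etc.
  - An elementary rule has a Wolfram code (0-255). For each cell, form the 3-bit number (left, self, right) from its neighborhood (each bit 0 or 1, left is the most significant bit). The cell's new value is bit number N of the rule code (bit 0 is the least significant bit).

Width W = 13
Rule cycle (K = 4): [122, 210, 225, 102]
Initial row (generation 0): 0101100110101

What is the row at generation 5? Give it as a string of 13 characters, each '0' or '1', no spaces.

Gen 0: 0101100110101
Gen 1 (rule 122): 1011111111010
Gen 2 (rule 210): 0001111111001
Gen 3 (rule 225): 1100111111000
Gen 4 (rule 102): 0101000001000
Gen 5 (rule 122): 1010100010100

Answer: 1010100010100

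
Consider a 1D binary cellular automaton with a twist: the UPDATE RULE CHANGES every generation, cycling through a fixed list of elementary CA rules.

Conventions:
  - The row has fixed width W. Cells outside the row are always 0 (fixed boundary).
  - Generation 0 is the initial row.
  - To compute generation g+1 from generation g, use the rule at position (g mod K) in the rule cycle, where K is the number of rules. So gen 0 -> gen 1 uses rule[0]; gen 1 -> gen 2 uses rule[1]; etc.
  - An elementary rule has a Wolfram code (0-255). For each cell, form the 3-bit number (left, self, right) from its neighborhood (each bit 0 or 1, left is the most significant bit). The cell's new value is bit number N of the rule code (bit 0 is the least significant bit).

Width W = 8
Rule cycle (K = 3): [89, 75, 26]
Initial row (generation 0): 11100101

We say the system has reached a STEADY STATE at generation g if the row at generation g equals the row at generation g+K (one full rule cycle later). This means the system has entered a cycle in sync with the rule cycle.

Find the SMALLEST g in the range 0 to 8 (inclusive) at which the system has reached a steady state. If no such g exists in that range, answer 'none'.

Gen 0: 11100101
Gen 1 (rule 89): 10110000
Gen 2 (rule 75): 00110111
Gen 3 (rule 26): 01100100
Gen 4 (rule 89): 01110011
Gen 5 (rule 75): 11010111
Gen 6 (rule 26): 10000100
Gen 7 (rule 89): 01110011
Gen 8 (rule 75): 11010111
Gen 9 (rule 26): 10000100
Gen 10 (rule 89): 01110011
Gen 11 (rule 75): 11010111

Answer: 4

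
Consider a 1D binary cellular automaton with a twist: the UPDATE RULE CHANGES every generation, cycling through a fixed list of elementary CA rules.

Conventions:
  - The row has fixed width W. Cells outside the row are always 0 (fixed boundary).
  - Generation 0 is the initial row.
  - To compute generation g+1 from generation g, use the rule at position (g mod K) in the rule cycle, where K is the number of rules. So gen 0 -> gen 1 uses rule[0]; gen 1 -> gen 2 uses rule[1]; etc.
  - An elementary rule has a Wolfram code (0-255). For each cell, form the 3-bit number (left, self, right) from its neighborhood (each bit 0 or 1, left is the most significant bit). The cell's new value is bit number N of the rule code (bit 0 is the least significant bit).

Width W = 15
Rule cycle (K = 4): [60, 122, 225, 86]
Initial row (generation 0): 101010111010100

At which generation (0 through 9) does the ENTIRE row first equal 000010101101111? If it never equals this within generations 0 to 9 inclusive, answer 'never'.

Gen 0: 101010111010100
Gen 1 (rule 60): 111111100111110
Gen 2 (rule 122): 100000111100011
Gen 3 (rule 225): 001110011101001
Gen 4 (rule 86): 010011100101111
Gen 5 (rule 60): 011010010111000
Gen 6 (rule 122): 111101101101100
Gen 7 (rule 225): 011110110110101
Gen 8 (rule 86): 100010010010101
Gen 9 (rule 60): 110011011011111

Answer: never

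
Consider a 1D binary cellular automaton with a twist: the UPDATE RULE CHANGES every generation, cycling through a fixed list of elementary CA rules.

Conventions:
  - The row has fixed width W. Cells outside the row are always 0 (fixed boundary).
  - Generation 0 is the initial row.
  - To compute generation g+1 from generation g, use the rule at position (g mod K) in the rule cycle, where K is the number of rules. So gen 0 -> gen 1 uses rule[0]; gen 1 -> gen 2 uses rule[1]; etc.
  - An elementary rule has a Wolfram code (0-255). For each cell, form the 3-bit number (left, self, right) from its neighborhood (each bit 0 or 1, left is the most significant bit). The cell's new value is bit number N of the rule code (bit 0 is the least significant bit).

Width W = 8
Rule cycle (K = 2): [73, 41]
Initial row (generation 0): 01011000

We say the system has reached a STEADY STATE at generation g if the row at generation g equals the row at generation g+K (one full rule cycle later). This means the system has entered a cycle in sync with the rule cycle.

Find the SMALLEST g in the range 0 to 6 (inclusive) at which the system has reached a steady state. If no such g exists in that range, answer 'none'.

Answer: none

Derivation:
Gen 0: 01011000
Gen 1 (rule 73): 00011011
Gen 2 (rule 41): 11010110
Gen 3 (rule 73): 11000110
Gen 4 (rule 41): 10010100
Gen 5 (rule 73): 00000001
Gen 6 (rule 41): 11111100
Gen 7 (rule 73): 10000101
Gen 8 (rule 41): 00110010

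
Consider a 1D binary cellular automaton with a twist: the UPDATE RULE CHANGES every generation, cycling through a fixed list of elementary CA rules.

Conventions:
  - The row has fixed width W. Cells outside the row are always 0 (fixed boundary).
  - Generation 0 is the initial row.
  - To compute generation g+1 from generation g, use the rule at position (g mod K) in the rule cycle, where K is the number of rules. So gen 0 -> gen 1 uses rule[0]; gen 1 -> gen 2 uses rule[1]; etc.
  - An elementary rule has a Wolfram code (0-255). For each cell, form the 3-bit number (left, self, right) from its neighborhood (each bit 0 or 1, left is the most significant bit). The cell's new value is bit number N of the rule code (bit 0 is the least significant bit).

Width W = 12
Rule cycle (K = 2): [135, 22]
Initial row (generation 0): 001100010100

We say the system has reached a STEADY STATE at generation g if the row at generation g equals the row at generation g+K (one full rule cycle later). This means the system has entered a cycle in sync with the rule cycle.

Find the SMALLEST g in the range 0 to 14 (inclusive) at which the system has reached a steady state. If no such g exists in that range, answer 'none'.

Answer: 6

Derivation:
Gen 0: 001100010100
Gen 1 (rule 135): 110001110101
Gen 2 (rule 22): 001010000101
Gen 3 (rule 135): 111010111101
Gen 4 (rule 22): 000010000001
Gen 5 (rule 135): 111110111111
Gen 6 (rule 22): 000000000000
Gen 7 (rule 135): 111111111111
Gen 8 (rule 22): 000000000000
Gen 9 (rule 135): 111111111111
Gen 10 (rule 22): 000000000000
Gen 11 (rule 135): 111111111111
Gen 12 (rule 22): 000000000000
Gen 13 (rule 135): 111111111111
Gen 14 (rule 22): 000000000000
Gen 15 (rule 135): 111111111111
Gen 16 (rule 22): 000000000000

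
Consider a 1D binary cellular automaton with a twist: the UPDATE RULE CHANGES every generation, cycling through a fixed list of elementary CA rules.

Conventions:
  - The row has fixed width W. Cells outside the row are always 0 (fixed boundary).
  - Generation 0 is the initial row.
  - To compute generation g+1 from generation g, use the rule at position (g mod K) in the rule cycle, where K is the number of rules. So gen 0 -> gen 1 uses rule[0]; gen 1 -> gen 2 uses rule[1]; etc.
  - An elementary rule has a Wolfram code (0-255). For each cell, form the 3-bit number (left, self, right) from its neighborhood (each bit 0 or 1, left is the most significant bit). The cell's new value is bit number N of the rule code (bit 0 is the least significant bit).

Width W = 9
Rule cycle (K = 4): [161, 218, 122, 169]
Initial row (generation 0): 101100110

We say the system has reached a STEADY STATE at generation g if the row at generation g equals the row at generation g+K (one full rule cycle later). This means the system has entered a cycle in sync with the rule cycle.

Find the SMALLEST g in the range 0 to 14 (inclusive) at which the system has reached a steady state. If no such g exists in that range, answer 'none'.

Gen 0: 101100110
Gen 1 (rule 161): 010000000
Gen 2 (rule 218): 101000000
Gen 3 (rule 122): 010100000
Gen 4 (rule 169): 001001111
Gen 5 (rule 161): 100000110
Gen 6 (rule 218): 010001111
Gen 7 (rule 122): 101011001
Gen 8 (rule 169): 010110000
Gen 9 (rule 161): 001000111
Gen 10 (rule 218): 010101111
Gen 11 (rule 122): 101011001
Gen 12 (rule 169): 010110000
Gen 13 (rule 161): 001000111
Gen 14 (rule 218): 010101111
Gen 15 (rule 122): 101011001
Gen 16 (rule 169): 010110000
Gen 17 (rule 161): 001000111
Gen 18 (rule 218): 010101111

Answer: 7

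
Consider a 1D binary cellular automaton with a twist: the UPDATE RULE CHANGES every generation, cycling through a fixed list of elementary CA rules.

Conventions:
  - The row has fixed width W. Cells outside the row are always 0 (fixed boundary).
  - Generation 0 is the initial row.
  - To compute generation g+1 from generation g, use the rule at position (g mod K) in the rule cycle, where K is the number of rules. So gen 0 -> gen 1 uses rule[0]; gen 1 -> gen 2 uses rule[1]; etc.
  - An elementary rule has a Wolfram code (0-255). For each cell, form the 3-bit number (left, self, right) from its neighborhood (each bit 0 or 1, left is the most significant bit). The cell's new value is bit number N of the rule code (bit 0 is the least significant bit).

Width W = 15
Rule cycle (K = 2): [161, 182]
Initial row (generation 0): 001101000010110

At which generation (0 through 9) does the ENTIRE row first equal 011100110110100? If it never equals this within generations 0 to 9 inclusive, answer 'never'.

Answer: never

Derivation:
Gen 0: 001101000010110
Gen 1 (rule 161): 100010011001000
Gen 2 (rule 182): 110111100111100
Gen 3 (rule 161): 001011000011001
Gen 4 (rule 182): 011100100100111
Gen 5 (rule 161): 001000000000010
Gen 6 (rule 182): 011100000000111
Gen 7 (rule 161): 001001111110010
Gen 8 (rule 182): 011110111101111
Gen 9 (rule 161): 001101011010110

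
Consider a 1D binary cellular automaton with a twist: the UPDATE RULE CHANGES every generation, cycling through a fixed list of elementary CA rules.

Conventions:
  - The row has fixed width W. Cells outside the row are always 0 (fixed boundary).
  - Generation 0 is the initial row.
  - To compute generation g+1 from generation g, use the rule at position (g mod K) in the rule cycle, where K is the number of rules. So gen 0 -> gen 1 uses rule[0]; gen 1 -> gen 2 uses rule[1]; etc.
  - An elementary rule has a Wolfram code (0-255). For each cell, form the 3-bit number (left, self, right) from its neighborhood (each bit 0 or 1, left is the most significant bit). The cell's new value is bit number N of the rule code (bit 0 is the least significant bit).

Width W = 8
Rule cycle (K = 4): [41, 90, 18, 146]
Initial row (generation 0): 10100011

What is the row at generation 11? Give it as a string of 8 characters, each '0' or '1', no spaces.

Answer: 01010010

Derivation:
Gen 0: 10100011
Gen 1 (rule 41): 01001010
Gen 2 (rule 90): 10110001
Gen 3 (rule 18): 00001010
Gen 4 (rule 146): 00010001
Gen 5 (rule 41): 11000100
Gen 6 (rule 90): 11101010
Gen 7 (rule 18): 00000001
Gen 8 (rule 146): 00000010
Gen 9 (rule 41): 11111000
Gen 10 (rule 90): 10001100
Gen 11 (rule 18): 01010010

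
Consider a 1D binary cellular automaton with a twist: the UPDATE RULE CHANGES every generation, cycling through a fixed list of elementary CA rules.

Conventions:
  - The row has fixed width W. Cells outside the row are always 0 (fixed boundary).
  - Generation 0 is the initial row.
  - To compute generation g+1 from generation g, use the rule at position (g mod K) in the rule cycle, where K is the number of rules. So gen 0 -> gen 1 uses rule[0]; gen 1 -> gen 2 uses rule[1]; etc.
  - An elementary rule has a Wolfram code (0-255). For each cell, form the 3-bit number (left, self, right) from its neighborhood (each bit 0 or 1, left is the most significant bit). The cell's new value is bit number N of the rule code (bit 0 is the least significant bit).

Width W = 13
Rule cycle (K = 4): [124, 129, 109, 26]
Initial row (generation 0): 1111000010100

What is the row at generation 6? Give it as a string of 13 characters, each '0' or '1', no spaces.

Gen 0: 1111000010100
Gen 1 (rule 124): 1001100011110
Gen 2 (rule 129): 0000001001100
Gen 3 (rule 109): 1111101001101
Gen 4 (rule 26): 1000000111000
Gen 5 (rule 124): 1100000101100
Gen 6 (rule 129): 0001110000001

Answer: 0001110000001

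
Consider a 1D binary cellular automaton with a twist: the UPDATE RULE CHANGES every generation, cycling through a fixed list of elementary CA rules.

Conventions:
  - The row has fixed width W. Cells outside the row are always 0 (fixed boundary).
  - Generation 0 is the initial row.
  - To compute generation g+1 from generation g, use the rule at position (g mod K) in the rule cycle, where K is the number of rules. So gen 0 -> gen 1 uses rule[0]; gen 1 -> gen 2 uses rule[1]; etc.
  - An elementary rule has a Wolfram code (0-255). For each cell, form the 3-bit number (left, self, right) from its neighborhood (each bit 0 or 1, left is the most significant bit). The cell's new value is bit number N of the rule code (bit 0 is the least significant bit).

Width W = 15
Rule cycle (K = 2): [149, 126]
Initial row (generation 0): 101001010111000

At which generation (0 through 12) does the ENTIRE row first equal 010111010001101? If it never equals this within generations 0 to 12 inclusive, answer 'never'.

Answer: never

Derivation:
Gen 0: 101001010111000
Gen 1 (rule 149): 101101010010111
Gen 2 (rule 126): 111111111111101
Gen 3 (rule 149): 011111111111001
Gen 4 (rule 126): 110000000001111
Gen 5 (rule 149): 001111111100110
Gen 6 (rule 126): 011000000111111
Gen 7 (rule 149): 000111110011110
Gen 8 (rule 126): 001100011110011
Gen 9 (rule 149): 100011001101000
Gen 10 (rule 126): 110111111111100
Gen 11 (rule 149): 000011111111011
Gen 12 (rule 126): 000110000001111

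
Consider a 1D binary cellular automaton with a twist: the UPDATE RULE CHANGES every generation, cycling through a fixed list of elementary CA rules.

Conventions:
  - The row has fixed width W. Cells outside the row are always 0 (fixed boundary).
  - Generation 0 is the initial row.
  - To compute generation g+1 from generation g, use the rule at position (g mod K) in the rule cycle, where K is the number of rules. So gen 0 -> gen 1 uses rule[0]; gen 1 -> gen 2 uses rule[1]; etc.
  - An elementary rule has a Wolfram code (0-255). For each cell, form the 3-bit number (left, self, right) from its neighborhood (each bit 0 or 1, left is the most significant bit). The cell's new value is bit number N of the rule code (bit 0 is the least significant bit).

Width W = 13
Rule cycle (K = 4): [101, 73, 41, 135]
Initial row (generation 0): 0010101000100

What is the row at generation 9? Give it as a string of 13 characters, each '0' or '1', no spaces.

Gen 0: 0010101000100
Gen 1 (rule 101): 1011111010101
Gen 2 (rule 73): 0010001000000
Gen 3 (rule 41): 1000100011111
Gen 4 (rule 135): 1011101101110
Gen 5 (rule 101): 1100110110010
Gen 6 (rule 73): 1100110110000
Gen 7 (rule 41): 1000101100111
Gen 8 (rule 135): 1011100001010
Gen 9 (rule 101): 1100101101110

Answer: 1100101101110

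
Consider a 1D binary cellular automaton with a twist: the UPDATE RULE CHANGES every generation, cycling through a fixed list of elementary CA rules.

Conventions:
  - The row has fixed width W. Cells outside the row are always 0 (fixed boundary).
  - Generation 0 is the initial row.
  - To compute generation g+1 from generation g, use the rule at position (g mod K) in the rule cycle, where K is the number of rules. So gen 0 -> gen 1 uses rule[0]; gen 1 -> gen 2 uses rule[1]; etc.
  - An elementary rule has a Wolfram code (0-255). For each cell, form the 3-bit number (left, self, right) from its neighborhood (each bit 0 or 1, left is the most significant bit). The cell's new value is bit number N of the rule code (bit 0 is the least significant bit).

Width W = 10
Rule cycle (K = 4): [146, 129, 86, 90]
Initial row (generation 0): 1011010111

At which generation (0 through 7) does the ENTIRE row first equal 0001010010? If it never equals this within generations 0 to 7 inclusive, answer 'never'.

Answer: never

Derivation:
Gen 0: 1011010111
Gen 1 (rule 146): 0000000010
Gen 2 (rule 129): 1111111000
Gen 3 (rule 86): 0000001100
Gen 4 (rule 90): 0000011110
Gen 5 (rule 146): 0000101101
Gen 6 (rule 129): 1110000000
Gen 7 (rule 86): 0011000000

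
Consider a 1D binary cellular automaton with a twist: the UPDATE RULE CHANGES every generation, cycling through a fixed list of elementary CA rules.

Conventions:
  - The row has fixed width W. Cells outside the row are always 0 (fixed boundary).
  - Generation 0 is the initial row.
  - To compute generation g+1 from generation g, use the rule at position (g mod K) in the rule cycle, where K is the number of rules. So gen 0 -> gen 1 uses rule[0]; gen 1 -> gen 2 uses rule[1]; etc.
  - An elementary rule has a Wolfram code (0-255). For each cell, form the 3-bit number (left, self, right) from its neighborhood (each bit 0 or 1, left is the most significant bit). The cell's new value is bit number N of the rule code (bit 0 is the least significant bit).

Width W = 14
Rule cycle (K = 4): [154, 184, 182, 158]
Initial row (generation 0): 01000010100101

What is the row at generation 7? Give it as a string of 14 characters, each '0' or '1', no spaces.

Answer: 01111111101110

Derivation:
Gen 0: 01000010100101
Gen 1 (rule 154): 10100100011000
Gen 2 (rule 184): 01010010010100
Gen 3 (rule 182): 11111111111110
Gen 4 (rule 158): 11111111111101
Gen 5 (rule 154): 11111111111000
Gen 6 (rule 184): 11111111110100
Gen 7 (rule 182): 01111111101110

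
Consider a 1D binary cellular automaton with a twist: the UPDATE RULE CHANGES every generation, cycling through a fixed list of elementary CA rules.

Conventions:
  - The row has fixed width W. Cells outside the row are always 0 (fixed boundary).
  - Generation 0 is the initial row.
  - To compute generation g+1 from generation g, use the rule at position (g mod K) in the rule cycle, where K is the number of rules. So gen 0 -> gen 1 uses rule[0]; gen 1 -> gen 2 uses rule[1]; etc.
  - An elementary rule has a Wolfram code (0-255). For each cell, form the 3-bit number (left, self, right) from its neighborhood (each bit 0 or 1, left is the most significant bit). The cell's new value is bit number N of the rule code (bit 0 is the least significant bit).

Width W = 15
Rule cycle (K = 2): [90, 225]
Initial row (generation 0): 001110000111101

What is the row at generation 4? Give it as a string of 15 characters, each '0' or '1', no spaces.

Gen 0: 001110000111101
Gen 1 (rule 90): 011011001100100
Gen 2 (rule 225): 001101000100001
Gen 3 (rule 90): 011100101010010
Gen 4 (rule 225): 001100010100000

Answer: 001100010100000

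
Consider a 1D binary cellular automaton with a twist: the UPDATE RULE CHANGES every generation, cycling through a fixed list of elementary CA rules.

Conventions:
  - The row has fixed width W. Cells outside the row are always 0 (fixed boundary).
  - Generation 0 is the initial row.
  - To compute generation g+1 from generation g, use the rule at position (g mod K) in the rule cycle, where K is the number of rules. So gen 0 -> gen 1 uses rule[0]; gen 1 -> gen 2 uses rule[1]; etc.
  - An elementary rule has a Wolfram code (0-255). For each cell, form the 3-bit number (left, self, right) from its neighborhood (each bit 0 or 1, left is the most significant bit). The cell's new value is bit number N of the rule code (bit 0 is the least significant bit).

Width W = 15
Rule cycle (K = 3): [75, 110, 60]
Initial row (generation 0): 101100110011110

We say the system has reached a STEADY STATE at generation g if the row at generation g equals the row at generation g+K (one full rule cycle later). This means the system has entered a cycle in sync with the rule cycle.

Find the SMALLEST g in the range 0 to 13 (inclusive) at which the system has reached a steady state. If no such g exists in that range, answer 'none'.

Gen 0: 101100110011110
Gen 1 (rule 75): 001101110110010
Gen 2 (rule 110): 011111011110110
Gen 3 (rule 60): 010000110001101
Gen 4 (rule 75): 100111110111100
Gen 5 (rule 110): 101100011100100
Gen 6 (rule 60): 111010010010110
Gen 7 (rule 75): 101000100100110
Gen 8 (rule 110): 111001101101110
Gen 9 (rule 60): 100101011011001
Gen 10 (rule 75): 001000011011010
Gen 11 (rule 110): 011000111111110
Gen 12 (rule 60): 010100100000001
Gen 13 (rule 75): 100001001111110
Gen 14 (rule 110): 100011011000010
Gen 15 (rule 60): 110010110100011
Gen 16 (rule 75): 110100110001111

Answer: none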